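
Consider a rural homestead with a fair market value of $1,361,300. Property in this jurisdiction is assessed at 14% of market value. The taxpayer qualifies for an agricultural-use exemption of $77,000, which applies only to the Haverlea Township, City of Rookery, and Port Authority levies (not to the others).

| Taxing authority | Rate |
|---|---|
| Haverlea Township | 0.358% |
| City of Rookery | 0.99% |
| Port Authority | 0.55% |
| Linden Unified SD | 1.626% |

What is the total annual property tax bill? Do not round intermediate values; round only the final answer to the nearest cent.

$5,254.65

Assessed value = $1,361,300 × 0.14 = $190,582
Haverlea Township: ($190,582 − $77,000) × 0.00358 = $113,582 × 0.00358 = $406.62356
City of Rookery: ($190,582 − $77,000) × 0.0099 = $113,582 × 0.0099 = $1,124.4618
Port Authority: ($190,582 − $77,000) × 0.0055 = $113,582 × 0.0055 = $624.701
Linden Unified SD: $190,582 × 0.01626 = $3,098.86332
Total = $5,254.64968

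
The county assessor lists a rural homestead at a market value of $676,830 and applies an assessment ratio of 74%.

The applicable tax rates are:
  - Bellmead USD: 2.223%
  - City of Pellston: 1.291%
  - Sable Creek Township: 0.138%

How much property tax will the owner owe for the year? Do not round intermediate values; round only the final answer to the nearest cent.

$18,291.20

Assessed value = $676,830 × 0.74 = $500,854.2
Bellmead USD: $500,854.2 × 0.02223 = $11,133.988866
City of Pellston: $500,854.2 × 0.01291 = $6,466.027722
Sable Creek Township: $500,854.2 × 0.00138 = $691.178796
Total = $11,133.988866 + $6,466.027722 + $691.178796 = $18,291.195384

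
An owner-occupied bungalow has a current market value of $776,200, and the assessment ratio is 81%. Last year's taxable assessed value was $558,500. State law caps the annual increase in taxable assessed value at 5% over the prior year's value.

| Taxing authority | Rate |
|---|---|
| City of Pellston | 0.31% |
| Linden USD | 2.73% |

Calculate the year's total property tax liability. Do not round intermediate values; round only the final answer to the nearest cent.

Uncapped assessed value = $776,200 × 0.81 = $628,722
Cap limit = $558,500 × 1.05 = $586,425
Taxable assessed value = min($628,722, $586,425) = $586,425 (cap binds)
City of Pellston: $586,425 × 0.0031 = $1,817.9175
Linden USD: $586,425 × 0.0273 = $16,009.4025
Total = $17,827.32

$17,827.32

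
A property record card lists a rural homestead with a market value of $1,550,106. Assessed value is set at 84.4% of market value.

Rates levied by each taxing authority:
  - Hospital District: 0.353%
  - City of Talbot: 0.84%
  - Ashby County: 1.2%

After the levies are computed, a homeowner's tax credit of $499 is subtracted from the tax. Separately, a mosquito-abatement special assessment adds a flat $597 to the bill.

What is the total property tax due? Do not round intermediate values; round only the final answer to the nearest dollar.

$31,405

Assessed value = $1,550,106 × 0.844 = $1,308,289.464
Hospital District: $1,308,289.464 × 0.00353 = $4,618.26180792
City of Talbot: $1,308,289.464 × 0.0084 = $10,989.6314976
Ashby County: $1,308,289.464 × 0.012 = $15,699.473568
Levies subtotal = $31,307.36687352
After credit = $31,307.36687352 − $499 = $30,808.36687352
Total = $30,808.36687352 + $597 = $31,405.36687352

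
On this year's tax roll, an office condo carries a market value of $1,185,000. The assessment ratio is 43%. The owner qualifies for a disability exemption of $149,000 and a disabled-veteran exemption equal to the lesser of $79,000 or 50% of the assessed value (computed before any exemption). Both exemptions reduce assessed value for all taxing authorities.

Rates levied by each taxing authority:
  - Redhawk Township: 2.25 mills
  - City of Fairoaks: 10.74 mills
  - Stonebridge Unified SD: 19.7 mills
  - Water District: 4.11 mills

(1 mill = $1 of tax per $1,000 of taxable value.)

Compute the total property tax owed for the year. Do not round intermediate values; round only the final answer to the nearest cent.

Assessed value = $1,185,000 × 0.43 = $509,550
Disabled-veteran exemption = min($79,000, 50% × $509,550) = min($79,000, $254,775) = $79,000 (dollar cap binds)
Taxable value = $509,550 − $149,000 − $79,000 = $281,550
Redhawk Township: $281,550 × 0.00225 = $633.4875
City of Fairoaks: $281,550 × 0.01074 = $3,023.847
Stonebridge Unified SD: $281,550 × 0.0197 = $5,546.535
Water District: $281,550 × 0.00411 = $1,157.1705
Total = $10,361.04

$10,361.04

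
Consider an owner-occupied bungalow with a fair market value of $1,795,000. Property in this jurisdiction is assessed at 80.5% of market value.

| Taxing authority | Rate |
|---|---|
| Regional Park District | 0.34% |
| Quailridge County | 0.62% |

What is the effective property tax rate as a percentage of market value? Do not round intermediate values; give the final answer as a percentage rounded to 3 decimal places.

0.773%

Assessed value = $1,795,000 × 0.805 = $1,444,975
Regional Park District: $1,444,975 × 0.0034 = $4,912.915
Quailridge County: $1,444,975 × 0.0062 = $8,958.845
Total tax = $13,871.76
Effective rate = $13,871.76 ÷ $1,795,000 = 0.773% of market value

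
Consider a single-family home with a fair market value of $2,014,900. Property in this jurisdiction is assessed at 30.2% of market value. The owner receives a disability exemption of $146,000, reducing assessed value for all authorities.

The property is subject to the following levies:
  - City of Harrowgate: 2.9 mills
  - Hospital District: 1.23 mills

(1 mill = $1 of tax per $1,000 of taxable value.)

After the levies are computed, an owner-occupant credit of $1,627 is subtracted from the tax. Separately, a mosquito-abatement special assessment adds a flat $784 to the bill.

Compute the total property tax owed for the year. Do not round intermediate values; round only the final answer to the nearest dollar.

$1,067

Assessed value = $2,014,900 × 0.302 = $608,499.8
Taxable value = $608,499.8 − $146,000 = $462,499.8
City of Harrowgate: $462,499.8 × 0.0029 = $1,341.24942
Hospital District: $462,499.8 × 0.00123 = $568.874754
Levies subtotal = $1,910.124174
After credit = $1,910.124174 − $1,627 = $283.124174
Total = $283.124174 + $784 = $1,067.124174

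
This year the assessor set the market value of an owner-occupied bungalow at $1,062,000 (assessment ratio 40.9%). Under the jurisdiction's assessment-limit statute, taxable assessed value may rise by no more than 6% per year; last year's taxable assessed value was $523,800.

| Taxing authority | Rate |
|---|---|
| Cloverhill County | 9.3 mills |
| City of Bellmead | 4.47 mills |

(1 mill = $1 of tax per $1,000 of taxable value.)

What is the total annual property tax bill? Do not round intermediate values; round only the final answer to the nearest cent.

Uncapped assessed value = $1,062,000 × 0.409 = $434,358
Cap limit = $523,800 × 1.06 = $555,228
Taxable assessed value = min($434,358, $555,228) = $434,358 (cap does not bind)
Cloverhill County: $434,358 × 0.0093 = $4,039.5294
City of Bellmead: $434,358 × 0.00447 = $1,941.58026
Total = $5,981.10966

$5,981.11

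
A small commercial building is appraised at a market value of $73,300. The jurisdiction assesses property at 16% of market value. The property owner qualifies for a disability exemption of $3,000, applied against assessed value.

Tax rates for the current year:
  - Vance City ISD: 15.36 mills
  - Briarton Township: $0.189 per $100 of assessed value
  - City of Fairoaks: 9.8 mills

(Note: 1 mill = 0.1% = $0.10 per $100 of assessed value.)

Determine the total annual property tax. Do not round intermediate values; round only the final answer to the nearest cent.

$236.09

Assessed value = $73,300 × 0.16 = $11,728
Taxable value = $11,728 − $3,000 = $8,728
Vance City ISD: $8,728 × 0.01536 = $134.06208
Briarton Township: $8,728 × 0.00189 = $16.49592
City of Fairoaks: $8,728 × 0.0098 = $85.5344
Total = $236.0924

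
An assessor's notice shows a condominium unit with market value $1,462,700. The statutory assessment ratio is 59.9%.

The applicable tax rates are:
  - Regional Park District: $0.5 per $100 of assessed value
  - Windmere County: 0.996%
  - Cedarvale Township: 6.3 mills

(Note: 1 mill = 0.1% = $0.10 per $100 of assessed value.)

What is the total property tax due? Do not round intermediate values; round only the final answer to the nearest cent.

$18,627.10

Assessed value = $1,462,700 × 0.599 = $876,157.3
Regional Park District: $876,157.3 × 0.005 = $4,380.7865
Windmere County: $876,157.3 × 0.00996 = $8,726.526708
Cedarvale Township: $876,157.3 × 0.0063 = $5,519.79099
Total = $18,627.104198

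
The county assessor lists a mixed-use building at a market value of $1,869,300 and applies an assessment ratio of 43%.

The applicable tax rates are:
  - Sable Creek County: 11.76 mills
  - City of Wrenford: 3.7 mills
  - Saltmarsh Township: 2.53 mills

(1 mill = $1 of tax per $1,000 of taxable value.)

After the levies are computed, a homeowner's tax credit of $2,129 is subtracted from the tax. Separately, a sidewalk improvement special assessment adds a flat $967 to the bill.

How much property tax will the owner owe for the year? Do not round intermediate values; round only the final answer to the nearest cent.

$13,298.34

Assessed value = $1,869,300 × 0.43 = $803,799
Sable Creek County: $803,799 × 0.01176 = $9,452.67624
City of Wrenford: $803,799 × 0.0037 = $2,974.0563
Saltmarsh Township: $803,799 × 0.00253 = $2,033.61147
Levies subtotal = $14,460.34401
After credit = $14,460.34401 − $2,129 = $12,331.34401
Total = $12,331.34401 + $967 = $13,298.34401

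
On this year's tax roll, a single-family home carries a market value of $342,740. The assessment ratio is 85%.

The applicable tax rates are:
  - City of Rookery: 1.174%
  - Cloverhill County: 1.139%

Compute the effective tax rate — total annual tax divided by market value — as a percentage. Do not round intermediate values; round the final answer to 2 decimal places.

1.97%

Assessed value = $342,740 × 0.85 = $291,329
City of Rookery: $291,329 × 0.01174 = $3,420.20246
Cloverhill County: $291,329 × 0.01139 = $3,318.23731
Total tax = $6,738.43977
Effective rate = $6,738.43977 ÷ $342,740 = 1.97% of market value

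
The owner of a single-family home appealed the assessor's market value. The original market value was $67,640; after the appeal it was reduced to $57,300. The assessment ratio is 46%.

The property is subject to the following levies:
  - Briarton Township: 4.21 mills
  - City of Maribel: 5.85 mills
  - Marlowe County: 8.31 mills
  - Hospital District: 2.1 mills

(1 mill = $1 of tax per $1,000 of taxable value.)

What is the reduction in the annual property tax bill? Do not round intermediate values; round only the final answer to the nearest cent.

$97.36

Old assessed value = $67,640 × 0.46 = $31,114.4
New assessed value = $57,300 × 0.46 = $26,358
Combined rate = 0.00421 + 0.00585 + 0.00831 + 0.0021 = 0.02047
Old tax = $31,114.4 × 0.02047 = $636.911768
New tax = $26,358 × 0.02047 = $539.54826
Reduction = $636.911768 − $539.54826 = $97.363508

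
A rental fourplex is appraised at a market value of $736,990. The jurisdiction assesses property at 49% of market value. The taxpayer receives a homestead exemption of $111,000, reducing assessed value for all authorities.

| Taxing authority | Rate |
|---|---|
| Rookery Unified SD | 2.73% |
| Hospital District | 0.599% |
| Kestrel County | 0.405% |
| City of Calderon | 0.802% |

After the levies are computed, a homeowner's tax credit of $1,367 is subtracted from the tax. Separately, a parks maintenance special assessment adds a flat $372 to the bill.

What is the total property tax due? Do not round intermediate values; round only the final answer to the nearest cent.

$10,350.67

Assessed value = $736,990 × 0.49 = $361,125.1
Taxable value = $361,125.1 − $111,000 = $250,125.1
Rookery Unified SD: $250,125.1 × 0.0273 = $6,828.41523
Hospital District: $250,125.1 × 0.00599 = $1,498.249349
Kestrel County: $250,125.1 × 0.00405 = $1,013.006655
City of Calderon: $250,125.1 × 0.00802 = $2,006.003302
Levies subtotal = $11,345.674536
After credit = $11,345.674536 − $1,367 = $9,978.674536
Total = $9,978.674536 + $372 = $10,350.674536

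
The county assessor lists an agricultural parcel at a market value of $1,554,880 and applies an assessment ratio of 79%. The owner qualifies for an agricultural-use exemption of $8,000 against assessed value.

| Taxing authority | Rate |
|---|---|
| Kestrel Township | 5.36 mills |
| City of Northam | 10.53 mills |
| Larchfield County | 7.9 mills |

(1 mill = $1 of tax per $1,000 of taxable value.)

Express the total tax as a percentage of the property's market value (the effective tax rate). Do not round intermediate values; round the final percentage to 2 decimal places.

1.87%

Assessed value = $1,554,880 × 0.79 = $1,228,355.2
Taxable value = $1,228,355.2 − $8,000 = $1,220,355.2
Kestrel Township: $1,220,355.2 × 0.00536 = $6,541.103872
City of Northam: $1,220,355.2 × 0.01053 = $12,850.340256
Larchfield County: $1,220,355.2 × 0.0079 = $9,640.80608
Total tax = $29,032.250208
Effective rate = $29,032.250208 ÷ $1,554,880 = 1.87% of market value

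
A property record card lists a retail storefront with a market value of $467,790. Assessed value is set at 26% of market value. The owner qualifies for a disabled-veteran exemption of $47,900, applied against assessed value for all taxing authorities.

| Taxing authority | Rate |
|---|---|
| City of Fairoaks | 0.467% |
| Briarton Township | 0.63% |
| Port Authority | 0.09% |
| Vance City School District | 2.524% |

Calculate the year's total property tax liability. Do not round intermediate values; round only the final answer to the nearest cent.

Assessed value = $467,790 × 0.26 = $121,625.4
Taxable value = $121,625.4 − $47,900 = $73,725.4
City of Fairoaks: $73,725.4 × 0.00467 = $344.297618
Briarton Township: $73,725.4 × 0.0063 = $464.47002
Port Authority: $73,725.4 × 0.0009 = $66.35286
Vance City School District: $73,725.4 × 0.02524 = $1,860.829096
Total = $344.297618 + $464.47002 + $66.35286 + $1,860.829096 = $2,735.949594

$2,735.95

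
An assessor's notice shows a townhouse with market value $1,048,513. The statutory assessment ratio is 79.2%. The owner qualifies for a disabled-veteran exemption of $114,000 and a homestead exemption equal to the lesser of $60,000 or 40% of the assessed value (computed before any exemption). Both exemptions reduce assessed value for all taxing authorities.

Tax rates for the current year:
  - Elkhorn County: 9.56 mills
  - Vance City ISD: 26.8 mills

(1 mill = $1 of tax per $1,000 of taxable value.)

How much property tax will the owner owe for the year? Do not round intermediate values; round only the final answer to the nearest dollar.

Assessed value = $1,048,513 × 0.792 = $830,422.296
Homestead exemption = min($60,000, 40% × $830,422.296) = min($60,000, $332,168.9184) = $60,000 (dollar cap binds)
Taxable value = $830,422.296 − $114,000 − $60,000 = $656,422.296
Elkhorn County: $656,422.296 × 0.00956 = $6,275.39714976
Vance City ISD: $656,422.296 × 0.0268 = $17,592.1175328
Total = $23,867.51468256

$23,868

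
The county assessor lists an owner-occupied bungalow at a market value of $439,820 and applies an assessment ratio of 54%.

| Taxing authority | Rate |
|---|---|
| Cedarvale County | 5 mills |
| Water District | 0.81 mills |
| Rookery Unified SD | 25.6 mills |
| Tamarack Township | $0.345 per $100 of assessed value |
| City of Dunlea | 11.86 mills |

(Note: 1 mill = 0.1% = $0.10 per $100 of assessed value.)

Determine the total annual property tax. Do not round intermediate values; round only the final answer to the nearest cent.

Assessed value = $439,820 × 0.54 = $237,502.8
Cedarvale County: $237,502.8 × 0.005 = $1,187.514
Water District: $237,502.8 × 0.00081 = $192.377268
Rookery Unified SD: $237,502.8 × 0.0256 = $6,080.07168
Tamarack Township: $237,502.8 × 0.00345 = $819.38466
City of Dunlea: $237,502.8 × 0.01186 = $2,816.783208
Total = $11,096.130816

$11,096.13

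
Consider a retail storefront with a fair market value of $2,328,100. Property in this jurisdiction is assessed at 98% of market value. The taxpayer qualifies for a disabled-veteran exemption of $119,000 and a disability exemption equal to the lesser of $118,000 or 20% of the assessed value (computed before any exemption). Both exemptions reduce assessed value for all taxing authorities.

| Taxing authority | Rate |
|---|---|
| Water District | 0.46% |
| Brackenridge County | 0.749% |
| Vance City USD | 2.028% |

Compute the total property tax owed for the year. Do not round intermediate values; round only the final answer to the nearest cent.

Assessed value = $2,328,100 × 0.98 = $2,281,538
Disability exemption = min($118,000, 20% × $2,281,538) = min($118,000, $456,307.6) = $118,000 (dollar cap binds)
Taxable value = $2,281,538 − $119,000 − $118,000 = $2,044,538
Water District: $2,044,538 × 0.0046 = $9,404.8748
Brackenridge County: $2,044,538 × 0.00749 = $15,313.58962
Vance City USD: $2,044,538 × 0.02028 = $41,463.23064
Total = $66,181.69506

$66,181.70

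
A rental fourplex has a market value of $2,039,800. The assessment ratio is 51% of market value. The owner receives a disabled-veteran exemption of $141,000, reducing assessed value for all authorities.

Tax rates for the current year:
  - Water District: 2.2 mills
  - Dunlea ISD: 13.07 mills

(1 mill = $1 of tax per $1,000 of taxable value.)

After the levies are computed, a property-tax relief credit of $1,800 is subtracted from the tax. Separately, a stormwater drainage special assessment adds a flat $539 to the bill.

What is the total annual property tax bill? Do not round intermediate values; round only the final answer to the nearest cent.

Assessed value = $2,039,800 × 0.51 = $1,040,298
Taxable value = $1,040,298 − $141,000 = $899,298
Water District: $899,298 × 0.0022 = $1,978.4556
Dunlea ISD: $899,298 × 0.01307 = $11,753.82486
Levies subtotal = $13,732.28046
After credit = $13,732.28046 − $1,800 = $11,932.28046
Total = $11,932.28046 + $539 = $12,471.28046

$12,471.28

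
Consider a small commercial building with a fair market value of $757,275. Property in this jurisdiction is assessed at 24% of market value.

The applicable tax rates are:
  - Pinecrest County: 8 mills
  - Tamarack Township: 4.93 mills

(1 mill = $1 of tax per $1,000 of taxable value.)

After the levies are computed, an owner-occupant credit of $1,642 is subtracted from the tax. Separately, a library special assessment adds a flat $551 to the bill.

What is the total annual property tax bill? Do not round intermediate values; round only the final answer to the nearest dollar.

$1,259

Assessed value = $757,275 × 0.24 = $181,746
Pinecrest County: $181,746 × 0.008 = $1,453.968
Tamarack Township: $181,746 × 0.00493 = $896.00778
Levies subtotal = $2,349.97578
After credit = $2,349.97578 − $1,642 = $707.97578
Total = $707.97578 + $551 = $1,258.97578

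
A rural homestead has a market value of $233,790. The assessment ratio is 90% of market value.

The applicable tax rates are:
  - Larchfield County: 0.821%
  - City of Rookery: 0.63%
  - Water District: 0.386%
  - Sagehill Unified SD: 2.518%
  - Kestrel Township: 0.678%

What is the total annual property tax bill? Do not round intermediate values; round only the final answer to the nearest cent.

$10,589.99

Assessed value = $233,790 × 0.9 = $210,411
Larchfield County: $210,411 × 0.00821 = $1,727.47431
City of Rookery: $210,411 × 0.0063 = $1,325.5893
Water District: $210,411 × 0.00386 = $812.18646
Sagehill Unified SD: $210,411 × 0.02518 = $5,298.14898
Kestrel Township: $210,411 × 0.00678 = $1,426.58658
Total = $1,727.47431 + $1,325.5893 + $812.18646 + $5,298.14898 + $1,426.58658 = $10,589.98563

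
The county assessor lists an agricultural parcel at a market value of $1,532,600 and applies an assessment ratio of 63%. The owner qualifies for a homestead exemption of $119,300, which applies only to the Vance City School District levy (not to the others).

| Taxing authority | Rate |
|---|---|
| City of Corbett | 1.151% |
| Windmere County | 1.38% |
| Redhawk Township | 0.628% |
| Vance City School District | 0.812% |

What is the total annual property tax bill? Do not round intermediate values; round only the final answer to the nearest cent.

Assessed value = $1,532,600 × 0.63 = $965,538
City of Corbett: $965,538 × 0.01151 = $11,113.34238
Windmere County: $965,538 × 0.0138 = $13,324.4244
Redhawk Township: $965,538 × 0.00628 = $6,063.57864
Vance City School District: ($965,538 − $119,300) × 0.00812 = $846,238 × 0.00812 = $6,871.45256
Total = $37,372.79798

$37,372.80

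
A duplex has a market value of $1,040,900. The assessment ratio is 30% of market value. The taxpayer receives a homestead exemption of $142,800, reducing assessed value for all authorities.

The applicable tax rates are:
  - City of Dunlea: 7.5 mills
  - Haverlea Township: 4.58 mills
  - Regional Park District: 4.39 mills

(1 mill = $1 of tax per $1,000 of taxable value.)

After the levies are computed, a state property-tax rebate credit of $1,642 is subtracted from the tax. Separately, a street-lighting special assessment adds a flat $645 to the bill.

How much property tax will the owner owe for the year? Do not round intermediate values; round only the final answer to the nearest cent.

$1,794.17

Assessed value = $1,040,900 × 0.3 = $312,270
Taxable value = $312,270 − $142,800 = $169,470
City of Dunlea: $169,470 × 0.0075 = $1,271.025
Haverlea Township: $169,470 × 0.00458 = $776.1726
Regional Park District: $169,470 × 0.00439 = $743.9733
Levies subtotal = $2,791.1709
After credit = $2,791.1709 − $1,642 = $1,149.1709
Total = $1,149.1709 + $645 = $1,794.1709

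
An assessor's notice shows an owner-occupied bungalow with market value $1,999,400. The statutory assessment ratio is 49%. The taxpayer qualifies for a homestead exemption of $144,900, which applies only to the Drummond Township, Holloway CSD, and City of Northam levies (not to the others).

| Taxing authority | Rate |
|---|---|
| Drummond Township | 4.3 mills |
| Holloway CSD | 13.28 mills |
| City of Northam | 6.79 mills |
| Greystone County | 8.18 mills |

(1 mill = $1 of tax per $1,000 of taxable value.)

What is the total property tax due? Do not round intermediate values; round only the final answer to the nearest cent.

$28,358.22

Assessed value = $1,999,400 × 0.49 = $979,706
Drummond Township: ($979,706 − $144,900) × 0.0043 = $834,806 × 0.0043 = $3,589.6658
Holloway CSD: ($979,706 − $144,900) × 0.01328 = $834,806 × 0.01328 = $11,086.22368
City of Northam: ($979,706 − $144,900) × 0.00679 = $834,806 × 0.00679 = $5,668.33274
Greystone County: $979,706 × 0.00818 = $8,013.99508
Total = $28,358.2173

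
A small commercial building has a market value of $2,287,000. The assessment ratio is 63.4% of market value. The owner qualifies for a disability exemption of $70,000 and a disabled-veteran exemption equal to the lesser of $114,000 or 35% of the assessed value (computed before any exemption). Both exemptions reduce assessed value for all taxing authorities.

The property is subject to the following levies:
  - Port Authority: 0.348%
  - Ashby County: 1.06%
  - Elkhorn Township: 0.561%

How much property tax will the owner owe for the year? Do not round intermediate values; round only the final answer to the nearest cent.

Assessed value = $2,287,000 × 0.634 = $1,449,958
Disabled-veteran exemption = min($114,000, 35% × $1,449,958) = min($114,000, $507,485.3) = $114,000 (dollar cap binds)
Taxable value = $1,449,958 − $70,000 − $114,000 = $1,265,958
Port Authority: $1,265,958 × 0.00348 = $4,405.53384
Ashby County: $1,265,958 × 0.0106 = $13,419.1548
Elkhorn Township: $1,265,958 × 0.00561 = $7,102.02438
Total = $24,926.71302

$24,926.71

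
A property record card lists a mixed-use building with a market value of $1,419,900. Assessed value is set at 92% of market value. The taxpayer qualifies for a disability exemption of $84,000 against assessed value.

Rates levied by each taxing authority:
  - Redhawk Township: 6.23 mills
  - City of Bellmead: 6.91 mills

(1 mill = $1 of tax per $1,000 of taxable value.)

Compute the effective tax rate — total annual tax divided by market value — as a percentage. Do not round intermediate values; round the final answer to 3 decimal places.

Assessed value = $1,419,900 × 0.92 = $1,306,308
Taxable value = $1,306,308 − $84,000 = $1,222,308
Redhawk Township: $1,222,308 × 0.00623 = $7,614.97884
City of Bellmead: $1,222,308 × 0.00691 = $8,446.14828
Total tax = $16,061.12712
Effective rate = $16,061.12712 ÷ $1,419,900 = 1.131% of market value

1.131%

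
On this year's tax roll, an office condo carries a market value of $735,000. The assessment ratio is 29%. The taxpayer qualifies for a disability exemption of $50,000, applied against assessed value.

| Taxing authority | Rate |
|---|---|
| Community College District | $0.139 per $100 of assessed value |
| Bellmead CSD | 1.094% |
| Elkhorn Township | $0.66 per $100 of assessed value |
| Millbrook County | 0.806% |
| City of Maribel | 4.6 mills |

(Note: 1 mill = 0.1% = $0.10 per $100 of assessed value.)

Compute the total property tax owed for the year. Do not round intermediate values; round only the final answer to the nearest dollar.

$5,154

Assessed value = $735,000 × 0.29 = $213,150
Taxable value = $213,150 − $50,000 = $163,150
Community College District: $163,150 × 0.00139 = $226.7785
Bellmead CSD: $163,150 × 0.01094 = $1,784.861
Elkhorn Township: $163,150 × 0.0066 = $1,076.79
Millbrook County: $163,150 × 0.00806 = $1,314.989
City of Maribel: $163,150 × 0.0046 = $750.49
Total = $5,153.9085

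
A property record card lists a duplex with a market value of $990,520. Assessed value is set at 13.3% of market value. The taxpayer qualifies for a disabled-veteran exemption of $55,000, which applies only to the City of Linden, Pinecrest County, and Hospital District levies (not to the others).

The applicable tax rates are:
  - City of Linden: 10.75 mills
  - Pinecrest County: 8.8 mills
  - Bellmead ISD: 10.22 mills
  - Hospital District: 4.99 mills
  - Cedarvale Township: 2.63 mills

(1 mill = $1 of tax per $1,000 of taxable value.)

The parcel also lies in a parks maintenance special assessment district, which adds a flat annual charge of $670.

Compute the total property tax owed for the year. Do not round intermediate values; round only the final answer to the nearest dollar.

$4,246

Assessed value = $990,520 × 0.133 = $131,739.16
City of Linden: ($131,739.16 − $55,000) × 0.01075 = $76,739.16 × 0.01075 = $824.94597
Pinecrest County: ($131,739.16 − $55,000) × 0.0088 = $76,739.16 × 0.0088 = $675.304608
Bellmead ISD: $131,739.16 × 0.01022 = $1,346.3742152
Hospital District: ($131,739.16 − $55,000) × 0.00499 = $76,739.16 × 0.00499 = $382.9284084
Cedarvale Township: $131,739.16 × 0.00263 = $346.4739908
Levies subtotal = $3,576.0271924
Total = $3,576.0271924 + $670 = $4,246.0271924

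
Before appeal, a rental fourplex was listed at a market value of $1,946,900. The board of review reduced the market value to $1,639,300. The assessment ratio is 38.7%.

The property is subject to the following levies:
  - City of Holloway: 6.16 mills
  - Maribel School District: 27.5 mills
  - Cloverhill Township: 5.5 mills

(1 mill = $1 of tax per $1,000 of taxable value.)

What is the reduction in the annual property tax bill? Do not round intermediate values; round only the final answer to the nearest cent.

Old assessed value = $1,946,900 × 0.387 = $753,450.3
New assessed value = $1,639,300 × 0.387 = $634,409.1
Combined rate = 0.00616 + 0.0275 + 0.0055 = 0.03916
Old tax = $753,450.3 × 0.03916 = $29,505.113748
New tax = $634,409.1 × 0.03916 = $24,843.460356
Reduction = $29,505.113748 − $24,843.460356 = $4,661.653392

$4,661.65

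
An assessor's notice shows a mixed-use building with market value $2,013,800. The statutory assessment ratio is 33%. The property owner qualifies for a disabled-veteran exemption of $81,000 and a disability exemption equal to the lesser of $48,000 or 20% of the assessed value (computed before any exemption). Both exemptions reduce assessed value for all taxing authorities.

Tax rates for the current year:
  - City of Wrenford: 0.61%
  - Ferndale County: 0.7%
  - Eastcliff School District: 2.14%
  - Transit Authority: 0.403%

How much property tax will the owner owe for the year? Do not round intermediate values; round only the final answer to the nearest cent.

$20,634.90

Assessed value = $2,013,800 × 0.33 = $664,554
Disability exemption = min($48,000, 20% × $664,554) = min($48,000, $132,910.8) = $48,000 (dollar cap binds)
Taxable value = $664,554 − $81,000 − $48,000 = $535,554
City of Wrenford: $535,554 × 0.0061 = $3,266.8794
Ferndale County: $535,554 × 0.007 = $3,748.878
Eastcliff School District: $535,554 × 0.0214 = $11,460.8556
Transit Authority: $535,554 × 0.00403 = $2,158.28262
Total = $20,634.89562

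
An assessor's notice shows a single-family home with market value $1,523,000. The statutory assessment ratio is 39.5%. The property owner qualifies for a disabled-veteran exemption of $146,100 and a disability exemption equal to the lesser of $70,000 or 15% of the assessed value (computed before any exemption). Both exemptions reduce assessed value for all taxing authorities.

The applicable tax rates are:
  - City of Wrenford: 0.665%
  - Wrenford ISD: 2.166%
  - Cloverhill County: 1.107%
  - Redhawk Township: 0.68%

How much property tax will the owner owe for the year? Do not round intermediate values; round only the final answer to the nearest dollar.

Assessed value = $1,523,000 × 0.395 = $601,585
Disability exemption = min($70,000, 15% × $601,585) = min($70,000, $90,237.75) = $70,000 (dollar cap binds)
Taxable value = $601,585 − $146,100 − $70,000 = $385,485
City of Wrenford: $385,485 × 0.00665 = $2,563.47525
Wrenford ISD: $385,485 × 0.02166 = $8,349.6051
Cloverhill County: $385,485 × 0.01107 = $4,267.31895
Redhawk Township: $385,485 × 0.0068 = $2,621.298
Total = $17,801.6973

$17,802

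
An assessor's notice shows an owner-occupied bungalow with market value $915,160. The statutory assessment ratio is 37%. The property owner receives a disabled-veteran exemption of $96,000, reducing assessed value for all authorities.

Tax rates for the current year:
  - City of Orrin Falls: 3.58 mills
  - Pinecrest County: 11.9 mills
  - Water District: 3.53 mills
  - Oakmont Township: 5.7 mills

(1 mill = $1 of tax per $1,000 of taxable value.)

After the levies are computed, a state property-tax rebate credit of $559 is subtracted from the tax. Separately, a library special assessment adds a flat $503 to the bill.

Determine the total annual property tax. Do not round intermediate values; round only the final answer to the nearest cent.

Assessed value = $915,160 × 0.37 = $338,609.2
Taxable value = $338,609.2 − $96,000 = $242,609.2
City of Orrin Falls: $242,609.2 × 0.00358 = $868.540936
Pinecrest County: $242,609.2 × 0.0119 = $2,887.04948
Water District: $242,609.2 × 0.00353 = $856.410476
Oakmont Township: $242,609.2 × 0.0057 = $1,382.87244
Levies subtotal = $5,994.873332
After credit = $5,994.873332 − $559 = $5,435.873332
Total = $5,435.873332 + $503 = $5,938.873332

$5,938.87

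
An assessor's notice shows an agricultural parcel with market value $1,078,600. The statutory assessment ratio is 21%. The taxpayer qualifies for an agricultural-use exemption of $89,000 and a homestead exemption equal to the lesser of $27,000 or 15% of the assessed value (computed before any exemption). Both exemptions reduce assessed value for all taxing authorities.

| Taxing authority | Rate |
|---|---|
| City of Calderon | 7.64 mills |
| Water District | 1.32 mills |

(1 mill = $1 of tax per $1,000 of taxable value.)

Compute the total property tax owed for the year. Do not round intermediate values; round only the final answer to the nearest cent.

Assessed value = $1,078,600 × 0.21 = $226,506
Homestead exemption = min($27,000, 15% × $226,506) = min($27,000, $33,975.9) = $27,000 (dollar cap binds)
Taxable value = $226,506 − $89,000 − $27,000 = $110,506
City of Calderon: $110,506 × 0.00764 = $844.26584
Water District: $110,506 × 0.00132 = $145.86792
Total = $990.13376

$990.13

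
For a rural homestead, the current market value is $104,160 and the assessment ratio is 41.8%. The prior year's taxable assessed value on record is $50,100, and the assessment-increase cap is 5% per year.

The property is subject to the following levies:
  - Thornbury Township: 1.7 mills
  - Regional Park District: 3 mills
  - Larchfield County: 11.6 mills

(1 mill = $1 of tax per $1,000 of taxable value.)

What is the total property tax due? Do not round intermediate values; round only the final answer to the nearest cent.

Uncapped assessed value = $104,160 × 0.418 = $43,538.88
Cap limit = $50,100 × 1.05 = $52,605
Taxable assessed value = min($43,538.88, $52,605) = $43,538.88 (cap does not bind)
Thornbury Township: $43,538.88 × 0.0017 = $74.016096
Regional Park District: $43,538.88 × 0.003 = $130.61664
Larchfield County: $43,538.88 × 0.0116 = $505.051008
Total = $709.683744

$709.68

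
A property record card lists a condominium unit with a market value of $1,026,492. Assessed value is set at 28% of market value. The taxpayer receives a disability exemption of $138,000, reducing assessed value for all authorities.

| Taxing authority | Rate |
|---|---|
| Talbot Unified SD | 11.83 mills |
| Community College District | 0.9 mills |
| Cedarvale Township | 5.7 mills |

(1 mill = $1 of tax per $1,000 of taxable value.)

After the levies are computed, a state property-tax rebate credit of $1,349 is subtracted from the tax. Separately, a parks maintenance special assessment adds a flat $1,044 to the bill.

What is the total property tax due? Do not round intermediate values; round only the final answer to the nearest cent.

Assessed value = $1,026,492 × 0.28 = $287,417.76
Taxable value = $287,417.76 − $138,000 = $149,417.76
Talbot Unified SD: $149,417.76 × 0.01183 = $1,767.6121008
Community College District: $149,417.76 × 0.0009 = $134.475984
Cedarvale Township: $149,417.76 × 0.0057 = $851.681232
Levies subtotal = $2,753.7693168
After credit = $2,753.7693168 − $1,349 = $1,404.7693168
Total = $1,404.7693168 + $1,044 = $2,448.7693168

$2,448.77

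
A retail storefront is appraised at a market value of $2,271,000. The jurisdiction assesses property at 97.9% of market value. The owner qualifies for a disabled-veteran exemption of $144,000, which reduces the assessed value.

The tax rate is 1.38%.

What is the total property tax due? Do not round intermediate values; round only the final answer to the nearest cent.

$28,694.46

Assessed value = $2,271,000 × 0.979 = $2,223,309
Taxable value = $2,223,309 − $144,000 = $2,079,309
Tax = $2,079,309 × 0.0138 = $28,694.4642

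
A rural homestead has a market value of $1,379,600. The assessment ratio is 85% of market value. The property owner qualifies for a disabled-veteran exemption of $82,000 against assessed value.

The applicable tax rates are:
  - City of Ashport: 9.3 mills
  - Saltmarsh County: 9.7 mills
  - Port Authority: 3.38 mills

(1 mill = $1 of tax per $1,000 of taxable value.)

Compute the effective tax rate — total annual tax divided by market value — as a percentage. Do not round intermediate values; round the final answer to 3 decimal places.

1.769%

Assessed value = $1,379,600 × 0.85 = $1,172,660
Taxable value = $1,172,660 − $82,000 = $1,090,660
City of Ashport: $1,090,660 × 0.0093 = $10,143.138
Saltmarsh County: $1,090,660 × 0.0097 = $10,579.402
Port Authority: $1,090,660 × 0.00338 = $3,686.4308
Total tax = $24,408.9708
Effective rate = $24,408.9708 ÷ $1,379,600 = 1.769% of market value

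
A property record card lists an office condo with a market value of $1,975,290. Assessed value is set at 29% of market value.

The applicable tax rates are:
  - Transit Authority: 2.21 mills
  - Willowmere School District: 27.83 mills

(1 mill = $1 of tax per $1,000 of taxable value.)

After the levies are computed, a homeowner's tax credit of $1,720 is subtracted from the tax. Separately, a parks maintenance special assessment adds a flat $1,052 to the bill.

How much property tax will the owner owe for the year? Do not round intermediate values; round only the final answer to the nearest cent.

$16,539.94

Assessed value = $1,975,290 × 0.29 = $572,834.1
Transit Authority: $572,834.1 × 0.00221 = $1,265.963361
Willowmere School District: $572,834.1 × 0.02783 = $15,941.973003
Levies subtotal = $17,207.936364
After credit = $17,207.936364 − $1,720 = $15,487.936364
Total = $15,487.936364 + $1,052 = $16,539.936364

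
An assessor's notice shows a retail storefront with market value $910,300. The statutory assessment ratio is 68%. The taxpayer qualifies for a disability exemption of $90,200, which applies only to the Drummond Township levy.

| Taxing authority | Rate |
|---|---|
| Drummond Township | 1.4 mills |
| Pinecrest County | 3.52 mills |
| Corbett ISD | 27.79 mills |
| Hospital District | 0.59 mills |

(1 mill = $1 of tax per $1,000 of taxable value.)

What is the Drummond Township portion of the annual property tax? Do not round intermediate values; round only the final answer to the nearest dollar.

$740

Assessed value = $910,300 × 0.68 = $619,004
Drummond Township taxable value = $619,004 − $90,200 = $528,804
Drummond Township levy = $528,804 × 0.0014 = $740.3256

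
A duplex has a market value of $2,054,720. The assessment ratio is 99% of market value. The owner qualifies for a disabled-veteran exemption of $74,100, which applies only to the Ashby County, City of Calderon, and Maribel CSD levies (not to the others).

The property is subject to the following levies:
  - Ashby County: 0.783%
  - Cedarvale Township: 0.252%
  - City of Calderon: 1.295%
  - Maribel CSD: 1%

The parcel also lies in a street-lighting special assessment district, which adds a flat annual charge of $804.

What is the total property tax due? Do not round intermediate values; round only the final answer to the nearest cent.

$66,261.16

Assessed value = $2,054,720 × 0.99 = $2,034,172.8
Ashby County: ($2,034,172.8 − $74,100) × 0.00783 = $1,960,072.8 × 0.00783 = $15,347.370024
Cedarvale Township: $2,034,172.8 × 0.00252 = $5,126.115456
City of Calderon: ($2,034,172.8 − $74,100) × 0.01295 = $1,960,072.8 × 0.01295 = $25,382.94276
Maribel CSD: ($2,034,172.8 − $74,100) × 0.01 = $1,960,072.8 × 0.01 = $19,600.728
Levies subtotal = $65,457.15624
Total = $65,457.15624 + $804 = $66,261.15624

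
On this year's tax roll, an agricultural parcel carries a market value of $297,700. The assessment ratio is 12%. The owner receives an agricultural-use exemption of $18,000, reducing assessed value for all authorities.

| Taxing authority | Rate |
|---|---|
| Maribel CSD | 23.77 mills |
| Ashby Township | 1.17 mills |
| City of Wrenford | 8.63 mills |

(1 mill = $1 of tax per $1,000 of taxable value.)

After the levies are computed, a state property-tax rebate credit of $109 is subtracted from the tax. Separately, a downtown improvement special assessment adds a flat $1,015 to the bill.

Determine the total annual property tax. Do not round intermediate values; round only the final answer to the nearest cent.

Assessed value = $297,700 × 0.12 = $35,724
Taxable value = $35,724 − $18,000 = $17,724
Maribel CSD: $17,724 × 0.02377 = $421.29948
Ashby Township: $17,724 × 0.00117 = $20.73708
City of Wrenford: $17,724 × 0.00863 = $152.95812
Levies subtotal = $594.99468
After credit = $594.99468 − $109 = $485.99468
Total = $485.99468 + $1,015 = $1,500.99468

$1,500.99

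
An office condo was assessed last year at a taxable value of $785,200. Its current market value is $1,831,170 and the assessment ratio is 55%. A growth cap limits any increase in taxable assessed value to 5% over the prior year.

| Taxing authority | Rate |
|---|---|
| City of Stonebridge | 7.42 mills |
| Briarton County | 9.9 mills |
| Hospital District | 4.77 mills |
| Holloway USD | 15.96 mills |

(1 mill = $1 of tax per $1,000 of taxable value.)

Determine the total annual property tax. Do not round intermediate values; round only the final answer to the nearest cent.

$31,370.70

Uncapped assessed value = $1,831,170 × 0.55 = $1,007,143.5
Cap limit = $785,200 × 1.05 = $824,460
Taxable assessed value = min($1,007,143.5, $824,460) = $824,460 (cap binds)
City of Stonebridge: $824,460 × 0.00742 = $6,117.4932
Briarton County: $824,460 × 0.0099 = $8,162.154
Hospital District: $824,460 × 0.00477 = $3,932.6742
Holloway USD: $824,460 × 0.01596 = $13,158.3816
Total = $31,370.703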